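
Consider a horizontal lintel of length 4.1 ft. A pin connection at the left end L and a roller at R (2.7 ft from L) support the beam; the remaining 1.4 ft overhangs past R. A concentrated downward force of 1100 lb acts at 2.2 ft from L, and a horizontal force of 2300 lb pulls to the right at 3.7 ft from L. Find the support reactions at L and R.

L_x = -2300 lb, L_y = 203.7 lb, R_y = 896.3 lb

Taking moments about L: R_y·2.7 − 1100·2.2 = 0 → R_y = 2420/2.7 = 896.296 ≈ 896.3 lb.
ΣF_y = 0: L_y + 896.296 − 1100 = 0 → L_y = 203.7 lb.
ΣF_x = 0: L_x + 2300 = 0 → L_x = -2300 lb.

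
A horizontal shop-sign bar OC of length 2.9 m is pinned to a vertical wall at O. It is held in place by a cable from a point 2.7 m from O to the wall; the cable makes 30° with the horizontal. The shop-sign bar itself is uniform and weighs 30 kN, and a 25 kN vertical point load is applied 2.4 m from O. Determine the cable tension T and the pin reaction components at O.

T = 76.67 kN, O_x = 66.40 kN, O_y = 16.67 kN

ΣM about O: T·sin30°·2.7 − 30·1.45 − 25·2.4 = 0 → T = 103.5/(2.7·0.5) = 76.6667 ≈ 76.67 kN.
ΣF_x = 0: O_x − T·cos30° = 0 → O_x = 76.6667 × 0.866025 = 66.40 kN.
ΣF_y = 0: O_y + T·sin30° − 30 − 25 = 0 → O_y = 55 − 76.6667 × 0.5 = 16.67 kN.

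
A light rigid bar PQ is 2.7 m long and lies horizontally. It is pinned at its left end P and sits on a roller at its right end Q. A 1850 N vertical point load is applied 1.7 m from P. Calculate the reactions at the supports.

P_x = 0, P_y = 685.2 N, Q_y = 1165 N

Moments about P: Q_y·2.7 − 1850·1.7 = 0 → Q_y = 3145/2.7 = 1164.81 ≈ 1165 N.
ΣF_y = 0: P_y + 1164.81 − 1850 = 0 → P_y = 685.2 N.
ΣF_x = 0: no horizontal applied forces, so P_x = 0.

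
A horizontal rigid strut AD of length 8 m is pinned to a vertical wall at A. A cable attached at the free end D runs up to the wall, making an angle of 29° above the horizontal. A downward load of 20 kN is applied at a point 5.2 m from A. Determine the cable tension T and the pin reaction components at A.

ΣM about A: T·sin29°·8 − 20·5.2 = 0 → T = 104/(8·0.48481) = 26.8146 ≈ 26.81 kN.
ΣF_x = 0: A_x − T·cos29° = 0 → A_x = 26.8146 × 0.87462 = 23.45 kN.
ΣF_y = 0: A_y + T·sin29° − 20 = 0 → A_y = 20 − 26.8146 × 0.48481 = 7.000 kN.

T = 26.81 kN, A_x = 23.45 kN, A_y = 7.000 kN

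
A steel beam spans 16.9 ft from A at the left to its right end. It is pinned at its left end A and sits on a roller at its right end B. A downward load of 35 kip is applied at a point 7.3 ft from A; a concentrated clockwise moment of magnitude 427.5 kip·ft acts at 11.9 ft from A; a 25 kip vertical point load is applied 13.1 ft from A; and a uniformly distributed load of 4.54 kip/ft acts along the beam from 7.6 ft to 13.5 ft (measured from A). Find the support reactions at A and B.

Resultant of the distributed load: 4.54 × 5.9 = 26.786 kip at 10.55 ft from A.
ΣM about A: B_y·16.9 − 35·7.3 − 427.5 − 25·13.1 − (4.54·5.9)·10.55 = 0 → B_y = 1293.0923/16.9 = 76.5143 ≈ 76.51 kip.
ΣF_y = 0: A_y + 76.5143 − 35 − 25 − 4.54·5.9 = 0 → A_y = 10.27 kip.
ΣF_x = 0: no horizontal applied forces, so A_x = 0.

A_x = 0, A_y = 10.27 kip, B_y = 76.51 kip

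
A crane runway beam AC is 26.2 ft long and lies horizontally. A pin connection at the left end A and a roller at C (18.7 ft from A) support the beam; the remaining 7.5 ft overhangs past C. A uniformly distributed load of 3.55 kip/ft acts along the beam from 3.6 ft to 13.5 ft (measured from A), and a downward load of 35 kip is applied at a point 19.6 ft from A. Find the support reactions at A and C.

Resultant of the distributed load: 3.55 × 9.9 = 35.145 kip at 8.55 ft from A.
Taking moments about A: C_y·18.7 − (3.55·9.9)·8.55 − 35·19.6 = 0 → C_y = 986.48975/18.7 = 52.7535 ≈ 52.75 kip.
ΣF_y = 0: A_y + 52.7535 − 3.55·9.9 − 35 = 0 → A_y = 17.39 kip.
ΣF_x = 0: no horizontal applied forces, so A_x = 0.

A_x = 0, A_y = 17.39 kip, C_y = 52.75 kip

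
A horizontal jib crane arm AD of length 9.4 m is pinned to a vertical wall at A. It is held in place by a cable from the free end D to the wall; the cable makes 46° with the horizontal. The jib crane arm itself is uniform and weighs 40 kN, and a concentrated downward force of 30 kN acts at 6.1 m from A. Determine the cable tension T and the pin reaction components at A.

ΣM about A: T·sin46°·9.4 − 40·4.7 − 30·6.1 = 0 → T = 371/(9.4·0.71934) = 54.8671 ≈ 54.87 kN.
ΣF_x = 0: A_x − T·cos46° = 0 → A_x = 54.8671 × 0.694658 = 38.11 kN.
ΣF_y = 0: A_y + T·sin46° − 40 − 30 = 0 → A_y = 70 − 54.8671 × 0.71934 = 30.53 kN.

T = 54.87 kN, A_x = 38.11 kN, A_y = 30.53 kN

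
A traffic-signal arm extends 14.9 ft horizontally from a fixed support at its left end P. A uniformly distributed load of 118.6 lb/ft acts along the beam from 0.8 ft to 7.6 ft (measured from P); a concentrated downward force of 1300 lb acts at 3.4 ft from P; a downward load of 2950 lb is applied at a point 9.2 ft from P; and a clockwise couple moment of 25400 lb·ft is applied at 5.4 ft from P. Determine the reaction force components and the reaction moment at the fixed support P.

Resultant of the distributed load: 118.6 × 6.8 = 806.48 lb at 4.2 ft from P.
ΣF_x = 0: P_x = 0.
ΣF_y = 0: P_y − 118.6·6.8 − 1300 − 2950 = 0 → P_y = 5056 lb.
ΣM about P: M_P − (118.6·6.8)·4.2 − 1300·3.4 − 2950·9.2 − 25400 = 0 → M_P = 60350 lb·ft.

P_x = 0, P_y = 5056 lb, M_P = 60350 lb·ft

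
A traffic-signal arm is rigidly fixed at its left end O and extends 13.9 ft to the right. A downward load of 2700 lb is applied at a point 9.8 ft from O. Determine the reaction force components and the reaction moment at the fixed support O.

O_x = 0, O_y = 2700 lb, M_O = 26460 lb·ft

ΣF_x = 0: O_x = 0.
ΣF_y = 0: O_y − 2700 = 0 → O_y = 2700 lb.
ΣM about O: M_O − 2700·9.8 = 0 → M_O = 26460 lb·ft.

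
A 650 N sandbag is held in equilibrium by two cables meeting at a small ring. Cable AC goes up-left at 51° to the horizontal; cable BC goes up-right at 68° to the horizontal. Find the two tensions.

ΣF_x = 0: −T_AC·cos51° + T_BC·cos68° = 0 → T_BC = 1.67995·T_AC.
ΣF_y = 0: T_AC·sin51° + T_BC·sin68° = 650.
Substitute: T_AC·(0.777146 + 1.67995·0.927184) = 650 → T_AC = 278.4 N.
Then T_BC = 1.67995 × 278.4 = 467.7 N.

T_AC = 278.4 N, T_BC = 467.7 N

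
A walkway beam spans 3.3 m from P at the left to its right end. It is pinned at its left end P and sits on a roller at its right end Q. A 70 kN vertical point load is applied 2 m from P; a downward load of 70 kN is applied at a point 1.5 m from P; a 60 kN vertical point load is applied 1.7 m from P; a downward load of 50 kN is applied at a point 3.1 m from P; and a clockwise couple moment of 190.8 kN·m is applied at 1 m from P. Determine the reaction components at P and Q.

P_x = 0, P_y = 40.06 kN, Q_y = 209.9 kN

Taking moments about P: Q_y·3.3 − 70·2 − 70·1.5 − 60·1.7 − 50·3.1 − 190.8 = 0 → Q_y = 692.8/3.3 = 209.939 ≈ 209.9 kN.
ΣF_y = 0: P_y + 209.939 − 70 − 70 − 60 − 50 = 0 → P_y = 40.06 kN.
ΣF_x = 0: no horizontal applied forces, so P_x = 0.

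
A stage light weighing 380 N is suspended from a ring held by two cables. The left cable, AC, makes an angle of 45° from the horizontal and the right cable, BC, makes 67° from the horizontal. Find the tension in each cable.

ΣF_x = 0: −T_AC·cos45° + T_BC·cos67° = 0 → T_BC = 1.8097·T_AC.
ΣF_y = 0: T_AC·sin45° + T_BC·sin67° = 380.
Substitute: T_AC·(0.707107 + 1.8097·0.920505) = 380 → T_AC = 160.139 ≈ 160.1 N.
Then T_BC = 1.8097 × 160.139 = 289.8 N.

T_AC = 160.1 N, T_BC = 289.8 N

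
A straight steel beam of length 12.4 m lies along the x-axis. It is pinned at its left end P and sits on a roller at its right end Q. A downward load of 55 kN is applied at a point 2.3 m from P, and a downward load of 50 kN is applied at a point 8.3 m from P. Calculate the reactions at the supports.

P_x = 0, P_y = 61.33 kN, Q_y = 43.67 kN

Taking moments about P: Q_y·12.4 − 55·2.3 − 50·8.3 = 0 → Q_y = 541.5/12.4 = 43.6694 ≈ 43.67 kN.
ΣF_y = 0: P_y + 43.6694 − 55 − 50 = 0 → P_y = 61.33 kN.
ΣF_x = 0: no horizontal applied forces, so P_x = 0.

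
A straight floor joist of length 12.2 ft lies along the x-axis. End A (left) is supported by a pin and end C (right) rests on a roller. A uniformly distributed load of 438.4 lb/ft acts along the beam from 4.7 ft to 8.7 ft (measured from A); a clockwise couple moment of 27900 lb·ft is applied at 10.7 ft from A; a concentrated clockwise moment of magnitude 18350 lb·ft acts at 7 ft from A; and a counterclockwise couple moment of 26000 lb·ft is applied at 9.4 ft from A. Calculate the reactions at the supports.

Resultant of the distributed load: 438.4 × 4 = 1753.6 lb at 6.7 ft from A.
Moments about A: C_y·12.2 − (438.4·4)·6.7 − 27900 − 18350 + 26000 = 0 → C_y = 31999.12/12.2 = 2622.88 ≈ 2623 lb.
ΣF_y = 0: A_y + 2622.88 − 438.4·4 = 0 → A_y = -869.3 lb.
ΣF_x = 0: no horizontal applied forces, so A_x = 0.

A_x = 0, A_y = -869.3 lb, C_y = 2623 lb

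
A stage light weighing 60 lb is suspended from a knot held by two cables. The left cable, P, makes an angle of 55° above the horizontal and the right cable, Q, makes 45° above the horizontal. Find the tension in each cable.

ΣF_x = 0: −T_P·cos55° + T_Q·cos45° = 0 → T_Q = 0.81116·T_P.
ΣF_y = 0: T_P·sin55° + T_Q·sin45° = 60.
Substitute: T_P·(0.819152 + 0.81116·0.707107) = 60 → T_P = 43.0809 ≈ 43.08 lb.
Then T_Q = 0.81116 × 43.0809 = 34.95 lb.

T_P = 43.08 lb, T_Q = 34.95 lb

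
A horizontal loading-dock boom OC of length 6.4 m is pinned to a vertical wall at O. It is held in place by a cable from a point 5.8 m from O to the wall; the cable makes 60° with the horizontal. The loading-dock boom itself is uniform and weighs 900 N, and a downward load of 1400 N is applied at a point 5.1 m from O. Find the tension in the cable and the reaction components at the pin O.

ΣM about O: T·sin60°·5.8 − 900·3.2 − 1400·5.1 = 0 → T = 10020/(5.8·0.866025) = 1994.85 ≈ 1995 N.
ΣF_x = 0: O_x − T·cos60° = 0 → O_x = 1994.85 × 0.5 = 997.4 N.
ΣF_y = 0: O_y + T·sin60° − 900 − 1400 = 0 → O_y = 2300 − 1994.85 × 0.866025 = 572.4 N.

T = 1995 N, O_x = 997.4 N, O_y = 572.4 N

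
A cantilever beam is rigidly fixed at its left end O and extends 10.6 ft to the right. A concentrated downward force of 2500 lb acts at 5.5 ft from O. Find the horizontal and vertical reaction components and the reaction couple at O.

ΣF_x = 0: O_x = 0.
ΣF_y = 0: O_y − 2500 = 0 → O_y = 2500 lb.
ΣM about O: M_O − 2500·5.5 = 0 → M_O = 13750 lb·ft.

O_x = 0, O_y = 2500 lb, M_O = 13750 lb·ft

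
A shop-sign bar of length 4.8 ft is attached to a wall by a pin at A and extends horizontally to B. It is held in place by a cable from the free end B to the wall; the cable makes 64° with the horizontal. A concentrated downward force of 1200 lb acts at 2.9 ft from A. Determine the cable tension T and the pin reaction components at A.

ΣM about A: T·sin64°·4.8 − 1200·2.9 = 0 → T = 3480/(4.8·0.898794) = 806.636 ≈ 806.6 lb.
ΣF_x = 0: A_x − T·cos64° = 0 → A_x = 806.636 × 0.438371 = 353.6 lb.
ΣF_y = 0: A_y + T·sin64° − 1200 = 0 → A_y = 1200 − 806.636 × 0.898794 = 475.0 lb.

T = 806.6 lb, A_x = 353.6 lb, A_y = 475.0 lb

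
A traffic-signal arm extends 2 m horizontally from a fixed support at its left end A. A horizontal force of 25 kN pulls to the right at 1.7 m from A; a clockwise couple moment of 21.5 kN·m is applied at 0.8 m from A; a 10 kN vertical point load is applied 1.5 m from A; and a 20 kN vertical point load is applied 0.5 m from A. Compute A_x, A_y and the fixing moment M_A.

ΣF_x = 0: A_x + 25 = 0 → A_x = -25.00 kN.
ΣF_y = 0: A_y − 10 − 20 = 0 → A_y = 30.00 kN.
ΣM about A: M_A − 21.5 − 10·1.5 − 20·0.5 = 0 → M_A = 46.50 kN·m.

A_x = -25.00 kN, A_y = 30.00 kN, M_A = 46.50 kN·m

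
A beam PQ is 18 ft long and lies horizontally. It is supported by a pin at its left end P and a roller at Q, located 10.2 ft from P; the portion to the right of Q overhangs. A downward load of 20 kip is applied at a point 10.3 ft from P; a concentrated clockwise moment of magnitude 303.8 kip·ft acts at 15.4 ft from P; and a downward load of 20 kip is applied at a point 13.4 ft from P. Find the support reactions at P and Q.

P_x = 0, P_y = -36.25 kip, Q_y = 76.25 kip

ΣM about P: Q_y·10.2 − 20·10.3 − 303.8 − 20·13.4 = 0 → Q_y = 777.8/10.2 = 76.2549 ≈ 76.25 kip.
ΣF_y = 0: P_y + 76.2549 − 20 − 20 = 0 → P_y = -36.25 kip.
ΣF_x = 0: no horizontal applied forces, so P_x = 0.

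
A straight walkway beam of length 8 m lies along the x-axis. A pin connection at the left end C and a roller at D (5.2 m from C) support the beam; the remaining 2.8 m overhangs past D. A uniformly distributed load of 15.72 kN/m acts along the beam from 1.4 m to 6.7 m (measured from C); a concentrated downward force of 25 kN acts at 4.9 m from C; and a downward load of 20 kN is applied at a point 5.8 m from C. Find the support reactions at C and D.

Resultant of the distributed load: 15.72 × 5.3 = 83.316 kN at 4.05 m from C.
ΣM about C: D_y·5.2 − (15.72·5.3)·4.05 − 25·4.9 − 20·5.8 = 0 → D_y = 575.9298/5.2 = 110.756 ≈ 110.8 kN.
ΣF_y = 0: C_y + 110.756 − 15.72·5.3 − 25 − 20 = 0 → C_y = 17.56 kN.
ΣF_x = 0: no horizontal applied forces, so C_x = 0.

C_x = 0, C_y = 17.56 kN, D_y = 110.8 kN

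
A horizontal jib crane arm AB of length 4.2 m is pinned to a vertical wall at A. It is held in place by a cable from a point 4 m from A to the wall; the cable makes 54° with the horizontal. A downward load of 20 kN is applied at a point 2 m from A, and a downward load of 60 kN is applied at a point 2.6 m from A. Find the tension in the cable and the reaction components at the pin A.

T = 60.57 kN, A_x = 35.60 kN, A_y = 31.00 kN

ΣM about A: T·sin54°·4 − 20·2 − 60·2.6 = 0 → T = 196/(4·0.809017) = 60.5673 ≈ 60.57 kN.
ΣF_x = 0: A_x − T·cos54° = 0 → A_x = 60.5673 × 0.587785 = 35.60 kN.
ΣF_y = 0: A_y + T·sin54° − 20 − 60 = 0 → A_y = 80 − 60.5673 × 0.809017 = 31.00 kN.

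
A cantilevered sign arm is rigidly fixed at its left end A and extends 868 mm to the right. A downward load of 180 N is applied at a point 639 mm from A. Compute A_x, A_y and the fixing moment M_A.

A_x = 0, A_y = 180.0 N, M_A = 115000 N·mm

ΣF_x = 0: A_x = 0.
ΣF_y = 0: A_y − 180 = 0 → A_y = 180.0 N.
ΣM about A: M_A − 180·639 = 0 → M_A = 115000 N·mm.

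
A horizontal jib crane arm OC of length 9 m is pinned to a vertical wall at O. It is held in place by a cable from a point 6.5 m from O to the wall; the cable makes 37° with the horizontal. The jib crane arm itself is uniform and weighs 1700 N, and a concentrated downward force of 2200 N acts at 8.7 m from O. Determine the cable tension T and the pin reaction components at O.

ΣM about O: T·sin37°·6.5 − 1700·4.5 − 2200·8.7 = 0 → T = 26790/(6.5·0.601815) = 6848.51 ≈ 6849 N.
ΣF_x = 0: O_x − T·cos37° = 0 → O_x = 6848.51 × 0.798636 = 5469 N.
ΣF_y = 0: O_y + T·sin37° − 1700 − 2200 = 0 → O_y = 3900 − 6848.51 × 0.601815 = -221.5 N.

T = 6849 N, O_x = 5469 N, O_y = -221.5 N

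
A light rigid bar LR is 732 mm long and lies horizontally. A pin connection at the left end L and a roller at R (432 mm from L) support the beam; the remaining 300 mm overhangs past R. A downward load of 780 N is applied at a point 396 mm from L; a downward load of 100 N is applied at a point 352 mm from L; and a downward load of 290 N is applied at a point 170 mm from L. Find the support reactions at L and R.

Moments about L: R_y·432 − 780·396 − 100·352 − 290·170 = 0 → R_y = 393380/432 = 910.602 ≈ 910.6 N.
ΣF_y = 0: L_y + 910.602 − 780 − 100 − 290 = 0 → L_y = 259.4 N.
ΣF_x = 0: no horizontal applied forces, so L_x = 0.

L_x = 0, L_y = 259.4 N, R_y = 910.6 N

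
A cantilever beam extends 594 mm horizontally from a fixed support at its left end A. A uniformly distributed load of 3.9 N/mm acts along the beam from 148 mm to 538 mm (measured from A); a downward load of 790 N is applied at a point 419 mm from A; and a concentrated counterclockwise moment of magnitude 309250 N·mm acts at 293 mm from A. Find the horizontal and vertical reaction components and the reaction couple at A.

A_x = 0, A_y = 2311 N, M_A = 543500 N·mm

Resultant of the distributed load: 3.9 × 390 = 1521 N at 343 mm from A.
ΣF_x = 0: A_x = 0.
ΣF_y = 0: A_y − 3.9·390 − 790 = 0 → A_y = 2311 N.
ΣM about A: M_A − (3.9·390)·343 − 790·419 + 309250 = 0 → M_A = 543500 N·mm.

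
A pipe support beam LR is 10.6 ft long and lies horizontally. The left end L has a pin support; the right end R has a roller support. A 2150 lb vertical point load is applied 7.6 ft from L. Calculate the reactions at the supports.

Taking moments about L: R_y·10.6 − 2150·7.6 = 0 → R_y = 16340/10.6 = 1541.51 ≈ 1542 lb.
ΣF_y = 0: L_y + 1541.51 − 2150 = 0 → L_y = 608.5 lb.
ΣF_x = 0: no horizontal applied forces, so L_x = 0.

L_x = 0, L_y = 608.5 lb, R_y = 1542 lb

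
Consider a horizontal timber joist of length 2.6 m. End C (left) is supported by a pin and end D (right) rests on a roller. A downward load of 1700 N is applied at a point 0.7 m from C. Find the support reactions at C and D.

C_x = 0, C_y = 1242 N, D_y = 457.7 N

ΣM about C: D_y·2.6 − 1700·0.7 = 0 → D_y = 1190/2.6 = 457.692 ≈ 457.7 N.
ΣF_y = 0: C_y + 457.692 − 1700 = 0 → C_y = 1242 N.
ΣF_x = 0: no horizontal applied forces, so C_x = 0.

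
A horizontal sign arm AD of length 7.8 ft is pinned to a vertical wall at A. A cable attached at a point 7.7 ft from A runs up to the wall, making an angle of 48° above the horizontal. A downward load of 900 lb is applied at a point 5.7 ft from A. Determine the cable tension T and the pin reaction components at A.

T = 896.5 lb, A_x = 599.9 lb, A_y = 233.8 lb

ΣM about A: T·sin48°·7.7 − 900·5.7 = 0 → T = 5130/(7.7·0.743145) = 896.506 ≈ 896.5 lb.
ΣF_x = 0: A_x − T·cos48° = 0 → A_x = 896.506 × 0.669131 = 599.9 lb.
ΣF_y = 0: A_y + T·sin48° − 900 = 0 → A_y = 900 − 896.506 × 0.743145 = 233.8 lb.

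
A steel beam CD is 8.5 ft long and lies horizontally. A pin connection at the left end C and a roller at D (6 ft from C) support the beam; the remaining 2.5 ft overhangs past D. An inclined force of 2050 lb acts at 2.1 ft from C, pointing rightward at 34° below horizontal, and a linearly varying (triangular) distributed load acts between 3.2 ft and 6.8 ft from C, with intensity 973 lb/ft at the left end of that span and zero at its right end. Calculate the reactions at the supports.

C_x = -1700 lb, C_y = 1212 lb, D_y = 1686 lb

Resultant of the triangular load: ½ × 973 × 3.6 = 1751.4 lb, acting at 4.4 ft from C (one-third of the span from the peak).
ΣM about C: D_y·6 − 2050·sin34°·2.1 − (½·973·3.6)·4.4 = 0 → D_y = 10113.5/6 = 1685.58 ≈ 1686 lb.
ΣF_y = 0: C_y + 1685.58 − 2050·sin34° − ½·973·3.6 = 0 → C_y = 1212 lb.
ΣF_x = 0: C_x + 2050·cos34° = 0 → C_x = -1700 lb.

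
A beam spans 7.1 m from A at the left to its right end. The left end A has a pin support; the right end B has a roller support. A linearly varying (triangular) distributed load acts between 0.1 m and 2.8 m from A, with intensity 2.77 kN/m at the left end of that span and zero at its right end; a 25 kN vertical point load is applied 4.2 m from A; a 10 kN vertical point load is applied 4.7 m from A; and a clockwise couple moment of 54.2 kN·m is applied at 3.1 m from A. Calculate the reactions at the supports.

Resultant of the triangular load: ½ × 2.77 × 2.7 = 3.7395 kN, acting at 1 m from A (one-third of the span from the peak).
ΣM about A: B_y·7.1 − (½·2.77·2.7)·1 − 25·4.2 − 10·4.7 − 54.2 = 0 → B_y = 209.9395/7.1 = 29.5689 ≈ 29.57 kN.
ΣF_y = 0: A_y + 29.5689 − ½·2.77·2.7 − 25 − 10 = 0 → A_y = 9.171 kN.
ΣF_x = 0: no horizontal applied forces, so A_x = 0.

A_x = 0, A_y = 9.171 kN, B_y = 29.57 kN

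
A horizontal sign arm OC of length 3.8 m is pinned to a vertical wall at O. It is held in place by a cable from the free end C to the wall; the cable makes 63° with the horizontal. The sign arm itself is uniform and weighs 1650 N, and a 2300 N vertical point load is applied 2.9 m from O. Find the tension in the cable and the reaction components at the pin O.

ΣM about O: T·sin63°·3.8 − 1650·1.9 − 2300·2.9 = 0 → T = 9805/(3.8·0.891007) = 2895.9 ≈ 2896 N.
ΣF_x = 0: O_x − T·cos63° = 0 → O_x = 2895.9 × 0.45399 = 1315 N.
ΣF_y = 0: O_y + T·sin63° − 1650 − 2300 = 0 → O_y = 3950 − 2895.9 × 0.891007 = 1370 N.

T = 2896 N, O_x = 1315 N, O_y = 1370 N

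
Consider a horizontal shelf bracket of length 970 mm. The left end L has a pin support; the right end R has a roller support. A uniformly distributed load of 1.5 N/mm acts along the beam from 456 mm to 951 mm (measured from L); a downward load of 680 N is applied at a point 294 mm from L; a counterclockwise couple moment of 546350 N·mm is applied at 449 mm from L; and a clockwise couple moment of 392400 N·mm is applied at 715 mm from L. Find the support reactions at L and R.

L_x = 0, L_y = 836.6 N, R_y = 585.9 N

Resultant of the distributed load: 1.5 × 495 = 742.5 N at 703.5 mm from L.
ΣM about L: R_y·970 − (1.5·495)·703.5 − 680·294 + 546350 − 392400 = 0 → R_y = 568318.75/970 = 585.896 ≈ 585.9 N.
ΣF_y = 0: L_y + 585.896 − 1.5·495 − 680 = 0 → L_y = 836.6 N.
ΣF_x = 0: no horizontal applied forces, so L_x = 0.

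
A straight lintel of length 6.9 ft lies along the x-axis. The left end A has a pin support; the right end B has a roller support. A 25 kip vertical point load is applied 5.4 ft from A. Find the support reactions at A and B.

A_x = 0, A_y = 5.435 kip, B_y = 19.57 kip

Moments about A: B_y·6.9 − 25·5.4 = 0 → B_y = 135/6.9 = 19.5652 ≈ 19.57 kip.
ΣF_y = 0: A_y + 19.5652 − 25 = 0 → A_y = 5.435 kip.
ΣF_x = 0: no horizontal applied forces, so A_x = 0.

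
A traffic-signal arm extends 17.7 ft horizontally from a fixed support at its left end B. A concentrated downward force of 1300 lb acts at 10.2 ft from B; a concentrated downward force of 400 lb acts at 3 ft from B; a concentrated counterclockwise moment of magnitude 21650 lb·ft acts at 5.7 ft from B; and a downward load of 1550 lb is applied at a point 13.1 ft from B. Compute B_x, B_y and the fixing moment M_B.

B_x = 0, B_y = 3250 lb, M_B = 13110 lb·ft

ΣF_x = 0: B_x = 0.
ΣF_y = 0: B_y − 1300 − 400 − 1550 = 0 → B_y = 3250 lb.
ΣM about B: M_B − 1300·10.2 − 400·3 + 21650 − 1550·13.1 = 0 → M_B = 13110 lb·ft.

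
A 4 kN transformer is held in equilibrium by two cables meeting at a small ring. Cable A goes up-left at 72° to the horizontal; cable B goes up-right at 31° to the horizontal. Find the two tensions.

T_A = 3.519 kN, T_B = 1.269 kN

ΣF_x = 0: −T_A·cos72° + T_B·cos31° = 0 → T_B = 0.36051·T_A.
ΣF_y = 0: T_A·sin72° + T_B·sin31° = 4.
Substitute: T_A·(0.951057 + 0.36051·0.515038) = 4 → T_A = 3.51886 ≈ 3.519 kN.
Then T_B = 0.36051 × 3.51886 = 1.269 kN.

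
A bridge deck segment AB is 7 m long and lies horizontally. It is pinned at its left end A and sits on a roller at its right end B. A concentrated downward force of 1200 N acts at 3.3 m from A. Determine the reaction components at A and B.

A_x = 0, A_y = 634.3 N, B_y = 565.7 N

ΣM about A: B_y·7 − 1200·3.3 = 0 → B_y = 3960/7 = 565.714 ≈ 565.7 N.
ΣF_y = 0: A_y + 565.714 − 1200 = 0 → A_y = 634.3 N.
ΣF_x = 0: no horizontal applied forces, so A_x = 0.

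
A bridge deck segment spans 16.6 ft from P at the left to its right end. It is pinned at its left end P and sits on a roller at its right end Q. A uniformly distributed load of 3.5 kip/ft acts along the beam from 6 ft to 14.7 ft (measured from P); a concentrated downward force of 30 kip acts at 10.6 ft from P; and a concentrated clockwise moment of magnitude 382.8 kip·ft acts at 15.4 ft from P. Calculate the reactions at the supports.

Resultant of the distributed load: 3.5 × 8.7 = 30.45 kip at 10.35 ft from P.
Moments about P: Q_y·16.6 − (3.5·8.7)·10.35 − 30·10.6 − 382.8 = 0 → Q_y = 1015.9575/16.6 = 61.2023 ≈ 61.20 kip.
ΣF_y = 0: P_y + 61.2023 − 3.5·8.7 − 30 = 0 → P_y = -0.7523 kip.
ΣF_x = 0: no horizontal applied forces, so P_x = 0.

P_x = 0, P_y = -0.7523 kip, Q_y = 61.20 kip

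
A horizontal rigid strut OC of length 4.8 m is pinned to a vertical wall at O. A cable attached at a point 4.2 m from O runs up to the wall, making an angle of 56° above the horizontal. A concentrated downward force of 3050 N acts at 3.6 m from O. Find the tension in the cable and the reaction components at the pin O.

T = 3153 N, O_x = 1763 N, O_y = 435.7 N

ΣM about O: T·sin56°·4.2 − 3050·3.6 = 0 → T = 10980/(4.2·0.829038) = 3153.4 ≈ 3153 N.
ΣF_x = 0: O_x − T·cos56° = 0 → O_x = 3153.4 × 0.559193 = 1763 N.
ΣF_y = 0: O_y + T·sin56° − 3050 = 0 → O_y = 3050 − 3153.4 × 0.829038 = 435.7 N.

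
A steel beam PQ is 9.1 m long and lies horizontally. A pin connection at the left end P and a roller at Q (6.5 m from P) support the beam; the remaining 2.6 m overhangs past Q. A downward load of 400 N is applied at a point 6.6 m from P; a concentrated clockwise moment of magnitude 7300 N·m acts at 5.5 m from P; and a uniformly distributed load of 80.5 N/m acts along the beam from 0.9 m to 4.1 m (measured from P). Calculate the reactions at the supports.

Resultant of the distributed load: 80.5 × 3.2 = 257.6 N at 2.5 m from P.
Taking moments about P: Q_y·6.5 − 400·6.6 − 7300 − (80.5·3.2)·2.5 = 0 → Q_y = 10584/6.5 = 1628.31 ≈ 1628 N.
ΣF_y = 0: P_y + 1628.31 − 400 − 80.5·3.2 = 0 → P_y = -970.7 N.
ΣF_x = 0: no horizontal applied forces, so P_x = 0.

P_x = 0, P_y = -970.7 N, Q_y = 1628 N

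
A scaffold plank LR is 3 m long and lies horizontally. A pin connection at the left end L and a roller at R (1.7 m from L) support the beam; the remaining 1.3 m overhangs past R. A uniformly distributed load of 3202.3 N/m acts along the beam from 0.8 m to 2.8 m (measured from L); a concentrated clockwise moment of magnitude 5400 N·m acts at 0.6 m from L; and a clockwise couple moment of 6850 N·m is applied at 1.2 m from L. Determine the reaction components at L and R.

Resultant of the distributed load: 3202.3 × 2 = 6404.6 N at 1.8 m from L.
Taking moments about L: R_y·1.7 − (3202.3·2)·1.8 − 5400 − 6850 = 0 → R_y = 23778.28/1.7 = 13987.2 ≈ 13990 N.
ΣF_y = 0: L_y + 13987.2 − 3202.3·2 = 0 → L_y = -7583 N.
ΣF_x = 0: no horizontal applied forces, so L_x = 0.

L_x = 0, L_y = -7583 N, R_y = 13990 N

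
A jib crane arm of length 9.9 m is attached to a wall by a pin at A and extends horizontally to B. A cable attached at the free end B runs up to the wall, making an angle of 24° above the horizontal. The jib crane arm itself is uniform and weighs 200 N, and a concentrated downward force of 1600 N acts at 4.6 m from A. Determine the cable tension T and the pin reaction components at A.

T = 2074 N, A_x = 1894 N, A_y = 956.6 N

ΣM about A: T·sin24°·9.9 − 200·4.95 − 1600·4.6 = 0 → T = 8350/(9.9·0.406737) = 2073.66 ≈ 2074 N.
ΣF_x = 0: A_x − T·cos24° = 0 → A_x = 2073.66 × 0.913545 = 1894 N.
ΣF_y = 0: A_y + T·sin24° − 200 − 1600 = 0 → A_y = 1800 − 2073.66 × 0.406737 = 956.6 N.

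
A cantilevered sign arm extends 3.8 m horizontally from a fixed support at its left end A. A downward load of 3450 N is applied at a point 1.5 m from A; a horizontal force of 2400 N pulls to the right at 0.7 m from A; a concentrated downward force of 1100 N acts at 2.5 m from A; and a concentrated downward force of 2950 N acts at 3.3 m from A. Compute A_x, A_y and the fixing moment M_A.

ΣF_x = 0: A_x + 2400 = 0 → A_x = -2400 N.
ΣF_y = 0: A_y − 3450 − 1100 − 2950 = 0 → A_y = 7500 N.
ΣM about A: M_A − 3450·1.5 − 1100·2.5 − 2950·3.3 = 0 → M_A = 17660 N·m.

A_x = -2400 N, A_y = 7500 N, M_A = 17660 N·m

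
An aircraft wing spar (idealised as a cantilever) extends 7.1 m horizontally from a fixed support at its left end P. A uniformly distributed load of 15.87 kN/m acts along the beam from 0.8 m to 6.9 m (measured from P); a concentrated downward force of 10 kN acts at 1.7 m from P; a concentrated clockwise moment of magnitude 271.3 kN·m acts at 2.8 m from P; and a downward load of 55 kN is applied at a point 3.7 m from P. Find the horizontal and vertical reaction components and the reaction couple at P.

Resultant of the distributed load: 15.87 × 6.1 = 96.807 kN at 3.85 m from P.
ΣF_x = 0: P_x = 0.
ΣF_y = 0: P_y − 15.87·6.1 − 10 − 55 = 0 → P_y = 161.8 kN.
ΣM about P: M_P − (15.87·6.1)·3.85 − 10·1.7 − 271.3 − 55·3.7 = 0 → M_P = 864.5 kN·m.

P_x = 0, P_y = 161.8 kN, M_P = 864.5 kN·m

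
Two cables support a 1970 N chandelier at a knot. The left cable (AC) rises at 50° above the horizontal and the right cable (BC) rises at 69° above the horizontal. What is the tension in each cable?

T_AC = 807.2 N, T_BC = 1448 N

ΣF_x = 0: −T_AC·cos50° + T_BC·cos69° = 0 → T_BC = 1.79365·T_AC.
ΣF_y = 0: T_AC·sin50° + T_BC·sin69° = 1970.
Substitute: T_AC·(0.766044 + 1.79365·0.93358) = 1970 → T_AC = 807.192 ≈ 807.2 N.
Then T_BC = 1.79365 × 807.192 = 1448 N.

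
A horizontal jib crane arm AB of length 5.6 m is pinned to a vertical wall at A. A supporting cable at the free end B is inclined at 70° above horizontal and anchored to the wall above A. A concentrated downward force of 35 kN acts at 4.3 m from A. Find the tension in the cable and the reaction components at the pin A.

T = 28.60 kN, A_x = 9.782 kN, A_y = 8.125 kN

ΣM about A: T·sin70°·5.6 − 35·4.3 = 0 → T = 150.5/(5.6·0.939693) = 28.5998 ≈ 28.60 kN.
ΣF_x = 0: A_x − T·cos70° = 0 → A_x = 28.5998 × 0.34202 = 9.782 kN.
ΣF_y = 0: A_y + T·sin70° − 35 = 0 → A_y = 35 − 28.5998 × 0.939693 = 8.125 kN.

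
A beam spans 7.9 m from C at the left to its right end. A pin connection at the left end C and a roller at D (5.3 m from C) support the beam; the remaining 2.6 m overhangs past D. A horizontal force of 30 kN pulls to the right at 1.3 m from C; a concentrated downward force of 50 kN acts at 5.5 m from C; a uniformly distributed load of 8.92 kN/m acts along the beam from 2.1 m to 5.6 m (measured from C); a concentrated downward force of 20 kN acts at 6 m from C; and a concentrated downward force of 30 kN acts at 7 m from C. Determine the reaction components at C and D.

C_x = -30.00 kN, C_y = -5.610 kN, D_y = 136.8 kN

Resultant of the distributed load: 8.92 × 3.5 = 31.22 kN at 3.85 m from C.
Taking moments about C: D_y·5.3 − 50·5.5 − (8.92·3.5)·3.85 − 20·6 − 30·7 = 0 → D_y = 725.197/5.3 = 136.83 ≈ 136.8 kN.
ΣF_y = 0: C_y + 136.83 − 50 − 8.92·3.5 − 20 − 30 = 0 → C_y = -5.610 kN.
ΣF_x = 0: C_x + 30 = 0 → C_x = -30.00 kN.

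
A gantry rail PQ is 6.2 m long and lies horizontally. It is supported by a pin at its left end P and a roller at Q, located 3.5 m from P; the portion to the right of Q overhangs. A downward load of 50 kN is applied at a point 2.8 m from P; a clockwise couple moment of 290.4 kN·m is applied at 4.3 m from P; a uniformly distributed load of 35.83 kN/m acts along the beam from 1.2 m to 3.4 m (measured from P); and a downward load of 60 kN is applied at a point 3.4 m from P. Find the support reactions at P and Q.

Resultant of the distributed load: 35.83 × 2.2 = 78.826 kN at 2.3 m from P.
Moments about P: Q_y·3.5 − 50·2.8 − 290.4 − (35.83·2.2)·2.3 − 60·3.4 = 0 → Q_y = 815.6998/3.5 = 233.057 ≈ 233.1 kN.
ΣF_y = 0: P_y + 233.057 − 50 − 35.83·2.2 − 60 = 0 → P_y = -44.23 kN.
ΣF_x = 0: no horizontal applied forces, so P_x = 0.

P_x = 0, P_y = -44.23 kN, Q_y = 233.1 kN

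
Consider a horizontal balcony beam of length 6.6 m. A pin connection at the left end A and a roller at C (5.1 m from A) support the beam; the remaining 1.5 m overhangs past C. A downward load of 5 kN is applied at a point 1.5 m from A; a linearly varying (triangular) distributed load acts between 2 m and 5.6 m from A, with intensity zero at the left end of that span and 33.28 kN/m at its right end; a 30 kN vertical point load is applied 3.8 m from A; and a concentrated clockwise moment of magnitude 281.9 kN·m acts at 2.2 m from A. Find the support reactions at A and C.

A_x = 0, A_y = -35.88 kN, C_y = 130.8 kN

Resultant of the triangular load: ½ × 33.28 × 3.6 = 59.904 kN, acting at 4.4 m from A (one-third of the span from the peak).
ΣM about A: C_y·5.1 − 5·1.5 − (½·33.28·3.6)·4.4 − 30·3.8 − 281.9 = 0 → C_y = 666.9776/5.1 = 130.78 ≈ 130.8 kN.
ΣF_y = 0: A_y + 130.78 − 5 − ½·33.28·3.6 − 30 = 0 → A_y = -35.88 kN.
ΣF_x = 0: no horizontal applied forces, so A_x = 0.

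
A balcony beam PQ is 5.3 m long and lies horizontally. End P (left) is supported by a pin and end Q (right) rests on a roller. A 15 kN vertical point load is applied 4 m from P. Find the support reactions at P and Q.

P_x = 0, P_y = 3.679 kN, Q_y = 11.32 kN

Moments about P: Q_y·5.3 − 15·4 = 0 → Q_y = 60/5.3 = 11.3208 ≈ 11.32 kN.
ΣF_y = 0: P_y + 11.3208 − 15 = 0 → P_y = 3.679 kN.
ΣF_x = 0: no horizontal applied forces, so P_x = 0.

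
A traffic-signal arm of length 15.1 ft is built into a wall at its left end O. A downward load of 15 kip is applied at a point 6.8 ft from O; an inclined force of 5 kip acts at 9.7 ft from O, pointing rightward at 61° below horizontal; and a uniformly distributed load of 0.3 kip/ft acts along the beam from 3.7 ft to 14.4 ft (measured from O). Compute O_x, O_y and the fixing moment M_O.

O_x = -2.424 kip, O_y = 22.58 kip, M_O = 173.5 kip·ft

Resultant of the distributed load: 0.3 × 10.7 = 3.21 kip at 9.05 ft from O.
ΣF_x = 0: O_x + 5·cos61° = 0 → O_x = -2.424 kip.
ΣF_y = 0: O_y − 15 − 5·sin61° − 0.3·10.7 = 0 → O_y = 22.58 kip.
ΣM about O: M_O − 15·6.8 − 5·sin61°·9.7 − (0.3·10.7)·9.05 = 0 → M_O = 173.5 kip·ft.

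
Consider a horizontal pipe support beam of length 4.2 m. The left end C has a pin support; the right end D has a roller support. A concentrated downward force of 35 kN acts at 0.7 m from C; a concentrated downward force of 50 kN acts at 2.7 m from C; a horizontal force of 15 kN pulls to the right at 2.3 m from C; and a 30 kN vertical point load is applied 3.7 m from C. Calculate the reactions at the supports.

ΣM about C: D_y·4.2 − 35·0.7 − 50·2.7 − 30·3.7 = 0 → D_y = 270.5/4.2 = 64.4048 ≈ 64.40 kN.
ΣF_y = 0: C_y + 64.4048 − 35 − 50 − 30 = 0 → C_y = 50.60 kN.
ΣF_x = 0: C_x + 15 = 0 → C_x = -15.00 kN.

C_x = -15.00 kN, C_y = 50.60 kN, D_y = 64.40 kN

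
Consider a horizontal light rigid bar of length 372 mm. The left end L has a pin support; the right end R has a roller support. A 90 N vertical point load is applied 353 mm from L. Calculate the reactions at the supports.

L_x = 0, L_y = 4.597 N, R_y = 85.40 N

ΣM about L: R_y·372 − 90·353 = 0 → R_y = 31770/372 = 85.4032 ≈ 85.40 N.
ΣF_y = 0: L_y + 85.4032 − 90 = 0 → L_y = 4.597 N.
ΣF_x = 0: no horizontal applied forces, so L_x = 0.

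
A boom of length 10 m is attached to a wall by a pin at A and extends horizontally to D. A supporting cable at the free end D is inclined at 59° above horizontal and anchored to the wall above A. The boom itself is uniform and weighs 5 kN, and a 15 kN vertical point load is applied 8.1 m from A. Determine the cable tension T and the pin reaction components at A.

T = 17.09 kN, A_x = 8.803 kN, A_y = 5.350 kN

ΣM about A: T·sin59°·10 − 5·5 − 15·8.1 = 0 → T = 146.5/(10·0.857167) = 17.0912 ≈ 17.09 kN.
ΣF_x = 0: A_x − T·cos59° = 0 → A_x = 17.0912 × 0.515038 = 8.803 kN.
ΣF_y = 0: A_y + T·sin59° − 5 − 15 = 0 → A_y = 20 − 17.0912 × 0.857167 = 5.350 kN.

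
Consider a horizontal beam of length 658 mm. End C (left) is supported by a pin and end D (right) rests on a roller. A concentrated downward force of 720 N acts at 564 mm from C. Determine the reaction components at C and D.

C_x = 0, C_y = 102.9 N, D_y = 617.1 N

Taking moments about C: D_y·658 − 720·564 = 0 → D_y = 406080/658 = 617.143 ≈ 617.1 N.
ΣF_y = 0: C_y + 617.143 − 720 = 0 → C_y = 102.9 N.
ΣF_x = 0: no horizontal applied forces, so C_x = 0.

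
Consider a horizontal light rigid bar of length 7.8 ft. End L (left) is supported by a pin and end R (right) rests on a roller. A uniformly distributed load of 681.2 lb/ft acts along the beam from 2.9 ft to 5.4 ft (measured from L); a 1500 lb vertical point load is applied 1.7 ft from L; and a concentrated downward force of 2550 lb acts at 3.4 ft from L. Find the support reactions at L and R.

Resultant of the distributed load: 681.2 × 2.5 = 1703 lb at 4.15 ft from L.
ΣM about L: R_y·7.8 − (681.2·2.5)·4.15 − 1500·1.7 − 2550·3.4 = 0 → R_y = 18287.45/7.8 = 2344.54 ≈ 2345 lb.
ΣF_y = 0: L_y + 2344.54 − 681.2·2.5 − 1500 − 2550 = 0 → L_y = 3408 lb.
ΣF_x = 0: no horizontal applied forces, so L_x = 0.

L_x = 0, L_y = 3408 lb, R_y = 2345 lb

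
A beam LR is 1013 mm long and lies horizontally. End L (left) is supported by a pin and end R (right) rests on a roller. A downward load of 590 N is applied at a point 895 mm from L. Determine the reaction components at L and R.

Taking moments about L: R_y·1013 − 590·895 = 0 → R_y = 528050/1013 = 521.273 ≈ 521.3 N.
ΣF_y = 0: L_y + 521.273 − 590 = 0 → L_y = 68.73 N.
ΣF_x = 0: no horizontal applied forces, so L_x = 0.

L_x = 0, L_y = 68.73 N, R_y = 521.3 N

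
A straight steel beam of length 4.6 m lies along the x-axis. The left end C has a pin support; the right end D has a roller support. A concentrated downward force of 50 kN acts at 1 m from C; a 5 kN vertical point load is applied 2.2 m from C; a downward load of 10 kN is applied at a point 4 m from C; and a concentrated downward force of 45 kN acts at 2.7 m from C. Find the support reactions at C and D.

C_x = 0, C_y = 61.63 kN, D_y = 48.37 kN

Taking moments about C: D_y·4.6 − 50·1 − 5·2.2 − 10·4 − 45·2.7 = 0 → D_y = 222.5/4.6 = 48.3696 ≈ 48.37 kN.
ΣF_y = 0: C_y + 48.3696 − 50 − 5 − 10 − 45 = 0 → C_y = 61.63 kN.
ΣF_x = 0: no horizontal applied forces, so C_x = 0.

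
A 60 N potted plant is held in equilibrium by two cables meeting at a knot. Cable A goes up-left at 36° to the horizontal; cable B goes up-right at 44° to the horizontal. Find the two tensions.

T_A = 43.83 N, T_B = 49.29 N

ΣF_x = 0: −T_A·cos36° + T_B·cos44° = 0 → T_B = 1.12467·T_A.
ΣF_y = 0: T_A·sin36° + T_B·sin44° = 60.
Substitute: T_A·(0.587785 + 1.12467·0.694658) = 60 → T_A = 43.8261 ≈ 43.83 N.
Then T_B = 1.12467 × 43.8261 = 49.29 N.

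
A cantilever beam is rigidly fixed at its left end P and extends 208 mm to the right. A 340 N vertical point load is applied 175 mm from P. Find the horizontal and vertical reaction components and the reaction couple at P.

P_x = 0, P_y = 340.0 N, M_P = 59500 N·mm

ΣF_x = 0: P_x = 0.
ΣF_y = 0: P_y − 340 = 0 → P_y = 340.0 N.
ΣM about P: M_P − 340·175 = 0 → M_P = 59500 N·mm.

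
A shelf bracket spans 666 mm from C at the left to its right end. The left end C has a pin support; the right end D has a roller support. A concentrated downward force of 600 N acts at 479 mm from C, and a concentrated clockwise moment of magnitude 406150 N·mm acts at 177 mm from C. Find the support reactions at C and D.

Moments about C: D_y·666 − 600·479 − 406150 = 0 → D_y = 693550/666 = 1041.37 ≈ 1041 N.
ΣF_y = 0: C_y + 1041.37 − 600 = 0 → C_y = -441.4 N.
ΣF_x = 0: no horizontal applied forces, so C_x = 0.

C_x = 0, C_y = -441.4 N, D_y = 1041 N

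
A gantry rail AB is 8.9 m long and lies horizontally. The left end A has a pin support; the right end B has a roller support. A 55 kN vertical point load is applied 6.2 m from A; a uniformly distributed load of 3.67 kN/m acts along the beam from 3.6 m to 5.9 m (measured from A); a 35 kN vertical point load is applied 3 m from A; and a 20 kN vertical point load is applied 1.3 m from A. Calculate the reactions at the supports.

A_x = 0, A_y = 60.90 kN, B_y = 57.54 kN

Resultant of the distributed load: 3.67 × 2.3 = 8.441 kN at 4.75 m from A.
Moments about A: B_y·8.9 − 55·6.2 − (3.67·2.3)·4.75 − 35·3 − 20·1.3 = 0 → B_y = 512.09475/8.9 = 57.5387 ≈ 57.54 kN.
ΣF_y = 0: A_y + 57.5387 − 55 − 3.67·2.3 − 35 − 20 = 0 → A_y = 60.90 kN.
ΣF_x = 0: no horizontal applied forces, so A_x = 0.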